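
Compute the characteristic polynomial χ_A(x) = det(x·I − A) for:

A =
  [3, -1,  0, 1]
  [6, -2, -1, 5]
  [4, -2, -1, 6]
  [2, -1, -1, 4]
x^4 - 4*x^3 + 6*x^2 - 4*x + 1

Expanding det(x·I − A) (e.g. by cofactor expansion or by noting that A is similar to its Jordan form J, which has the same characteristic polynomial as A) gives
  χ_A(x) = x^4 - 4*x^3 + 6*x^2 - 4*x + 1
which factors as (x - 1)^4. The eigenvalues (with algebraic multiplicities) are λ = 1 with multiplicity 4.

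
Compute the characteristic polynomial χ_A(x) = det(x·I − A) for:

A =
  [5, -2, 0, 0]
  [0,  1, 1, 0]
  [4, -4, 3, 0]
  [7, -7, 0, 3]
x^4 - 12*x^3 + 54*x^2 - 108*x + 81

Expanding det(x·I − A) (e.g. by cofactor expansion or by noting that A is similar to its Jordan form J, which has the same characteristic polynomial as A) gives
  χ_A(x) = x^4 - 12*x^3 + 54*x^2 - 108*x + 81
which factors as (x - 3)^4. The eigenvalues (with algebraic multiplicities) are λ = 3 with multiplicity 4.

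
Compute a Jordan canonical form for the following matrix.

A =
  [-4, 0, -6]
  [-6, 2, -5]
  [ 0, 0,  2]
J_1(-4) ⊕ J_2(2)

The characteristic polynomial is
  det(x·I − A) = x^3 - 12*x + 16 = (x - 2)^2*(x + 4)

Eigenvalues and multiplicities (the geometric multiplicity of λ is n − rank(A − λI), which equals the number of Jordan blocks for λ):
  λ = -4: algebraic multiplicity = 1, geometric multiplicity = 1
  λ = 2: algebraic multiplicity = 2, geometric multiplicity = 1

Determining the block sizes for each eigenvalue:
  λ = -4: one block (gm = 1), so the single block has size am = 1 → block sizes [1]
  λ = 2: one block (gm = 1), so the single block has size am = 2 → block sizes [2]

Assembling the blocks gives a Jordan form
J =
  [-4, 0, 0]
  [ 0, 2, 1]
  [ 0, 0, 2]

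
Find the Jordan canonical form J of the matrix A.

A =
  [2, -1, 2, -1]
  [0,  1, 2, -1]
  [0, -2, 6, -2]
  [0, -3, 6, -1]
J_2(2) ⊕ J_1(2) ⊕ J_1(2)

The characteristic polynomial is
  det(x·I − A) = x^4 - 8*x^3 + 24*x^2 - 32*x + 16 = (x - 2)^4

Eigenvalues and multiplicities (the geometric multiplicity of λ is n − rank(A − λI), which equals the number of Jordan blocks for λ):
  λ = 2: algebraic multiplicity = 4, geometric multiplicity = 3

Determining the block sizes for each eigenvalue:
  λ = 2: 3 blocks summing to 4 forces exactly one block of size 2 and the rest size 1 → block sizes [2, 1, 1]

Assembling the blocks gives a Jordan form
J =
  [2, 1, 0, 0]
  [0, 2, 0, 0]
  [0, 0, 2, 0]
  [0, 0, 0, 2]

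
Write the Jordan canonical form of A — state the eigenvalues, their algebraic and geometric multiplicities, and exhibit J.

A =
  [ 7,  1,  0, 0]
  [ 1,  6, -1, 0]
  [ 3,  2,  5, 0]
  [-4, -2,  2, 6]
J_3(6) ⊕ J_1(6)

The characteristic polynomial is
  det(x·I − A) = x^4 - 24*x^3 + 216*x^2 - 864*x + 1296 = (x - 6)^4

Eigenvalues and multiplicities (the geometric multiplicity of λ is n − rank(A − λI), which equals the number of Jordan blocks for λ):
  λ = 6: algebraic multiplicity = 4, geometric multiplicity = 2

Determining the block sizes for each eigenvalue:
  λ = 6: with am = 4 and gm = 2, the partition is not yet determined (e.g. several partitions of 4 into 2 parts exist). Let N = A − (6)·I. Computing rank(N^1) = 2, rank(N^2) = 1, rank(N^3) = 0; the number of blocks of size ≥ j is rank(N^{j−1}) − rank(N^j), giving [2, 1, 1]. So we have 1 block(s) of size 3, 1 block(s) of size 1 → block sizes [3, 1]

Assembling the blocks gives a Jordan form
J =
  [6, 1, 0, 0]
  [0, 6, 1, 0]
  [0, 0, 6, 0]
  [0, 0, 0, 6]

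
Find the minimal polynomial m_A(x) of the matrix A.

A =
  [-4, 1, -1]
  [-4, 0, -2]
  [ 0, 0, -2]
x^2 + 4*x + 4

The characteristic polynomial is χ_A(x) = (x + 2)^3, so the eigenvalues are known. The minimal polynomial is
  m_A(x) = Π_λ (x − λ)^{k_λ}
where k_λ is the size of the *largest* Jordan block for λ (equivalently, the smallest k with (A − λI)^k v = 0 for every generalised eigenvector v of λ).

  λ = -2: largest Jordan block has size 2, contributing (x + 2)^2

So m_A(x) = (x + 2)^2 = x^2 + 4*x + 4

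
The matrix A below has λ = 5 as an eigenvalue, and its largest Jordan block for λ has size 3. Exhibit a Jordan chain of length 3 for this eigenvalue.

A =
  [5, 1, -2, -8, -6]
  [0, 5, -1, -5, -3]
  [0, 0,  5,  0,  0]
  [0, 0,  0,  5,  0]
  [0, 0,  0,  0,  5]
A Jordan chain for λ = 5 of length 3:
v_1 = (-1, 0, 0, 0, 0)ᵀ
v_2 = (-2, -1, 0, 0, 0)ᵀ
v_3 = (0, 0, 1, 0, 0)ᵀ

Let N = A − (5)·I. We want v_3 with N^3 v_3 = 0 but N^2 v_3 ≠ 0; then v_{j-1} := N · v_j for j = 3, …, 2.

Pick v_3 = (0, 0, 1, 0, 0)ᵀ.
Then v_2 = N · v_3 = (-2, -1, 0, 0, 0)ᵀ.
Then v_1 = N · v_2 = (-1, 0, 0, 0, 0)ᵀ.

Sanity check: (A − (5)·I) v_1 = (0, 0, 0, 0, 0)ᵀ = 0. ✓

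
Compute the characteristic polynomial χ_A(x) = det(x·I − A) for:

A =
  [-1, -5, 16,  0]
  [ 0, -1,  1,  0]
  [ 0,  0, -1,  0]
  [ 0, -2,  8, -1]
x^4 + 4*x^3 + 6*x^2 + 4*x + 1

Expanding det(x·I − A) (e.g. by cofactor expansion or by noting that A is similar to its Jordan form J, which has the same characteristic polynomial as A) gives
  χ_A(x) = x^4 + 4*x^3 + 6*x^2 + 4*x + 1
which factors as (x + 1)^4. The eigenvalues (with algebraic multiplicities) are λ = -1 with multiplicity 4.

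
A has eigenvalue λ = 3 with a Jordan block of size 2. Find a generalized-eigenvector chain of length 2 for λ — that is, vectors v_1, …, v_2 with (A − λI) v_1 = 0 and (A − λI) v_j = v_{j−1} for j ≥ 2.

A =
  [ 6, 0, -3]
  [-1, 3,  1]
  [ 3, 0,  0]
A Jordan chain for λ = 3 of length 2:
v_1 = (3, -1, 3)ᵀ
v_2 = (1, 0, 0)ᵀ

Let N = A − (3)·I. We want v_2 with N^2 v_2 = 0 but N^1 v_2 ≠ 0; then v_{j-1} := N · v_j for j = 2, …, 2.

Pick v_2 = (1, 0, 0)ᵀ.
Then v_1 = N · v_2 = (3, -1, 3)ᵀ.

Sanity check: (A − (3)·I) v_1 = (0, 0, 0)ᵀ = 0. ✓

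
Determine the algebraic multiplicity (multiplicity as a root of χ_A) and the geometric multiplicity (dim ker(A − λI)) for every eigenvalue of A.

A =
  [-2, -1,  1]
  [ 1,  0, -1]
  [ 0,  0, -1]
λ = -1: alg = 3, geom = 2

Step 1 — factor the characteristic polynomial to read off the algebraic multiplicities:
  χ_A(x) = (x + 1)^3

Step 2 — compute geometric multiplicities via the rank-nullity identity g(λ) = n − rank(A − λI):
  rank(A − (-1)·I) = 1, so dim ker(A − (-1)·I) = n − 1 = 2

Summary:
  λ = -1: algebraic multiplicity = 3, geometric multiplicity = 2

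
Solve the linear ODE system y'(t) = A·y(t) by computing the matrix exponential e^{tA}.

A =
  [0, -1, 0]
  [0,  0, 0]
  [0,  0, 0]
e^{tA} =
  [1, -t, 0]
  [0, 1, 0]
  [0, 0, 1]

Strategy: write A = P · J · P⁻¹ where J is a Jordan canonical form, so e^{tA} = P · e^{tJ} · P⁻¹, and e^{tJ} can be computed block-by-block.

A has Jordan form
J =
  [0, 1, 0]
  [0, 0, 0]
  [0, 0, 0]
(up to reordering of blocks).

Per-block formulas:
  For a 1×1 block at λ = 0: exp(t · [0]) = [e^(0t)].
  For a 2×2 Jordan block J_2(0): exp(t · J_2(0)) = e^(0t)·(I + t·N), where N is the 2×2 nilpotent shift.

After assembling e^{tJ} and conjugating by P, we get:

e^{tA} =
  [1, -t, 0]
  [0, 1, 0]
  [0, 0, 1]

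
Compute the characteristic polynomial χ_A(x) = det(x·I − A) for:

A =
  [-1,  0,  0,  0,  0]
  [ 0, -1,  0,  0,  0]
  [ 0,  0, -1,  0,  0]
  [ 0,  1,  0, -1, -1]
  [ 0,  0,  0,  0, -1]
x^5 + 5*x^4 + 10*x^3 + 10*x^2 + 5*x + 1

Expanding det(x·I − A) (e.g. by cofactor expansion or by noting that A is similar to its Jordan form J, which has the same characteristic polynomial as A) gives
  χ_A(x) = x^5 + 5*x^4 + 10*x^3 + 10*x^2 + 5*x + 1
which factors as (x + 1)^5. The eigenvalues (with algebraic multiplicities) are λ = -1 with multiplicity 5.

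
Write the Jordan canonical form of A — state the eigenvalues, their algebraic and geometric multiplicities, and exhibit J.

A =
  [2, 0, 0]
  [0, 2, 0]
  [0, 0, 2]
J_1(2) ⊕ J_1(2) ⊕ J_1(2)

The characteristic polynomial is
  det(x·I − A) = x^3 - 6*x^2 + 12*x - 8 = (x - 2)^3

Eigenvalues and multiplicities (the geometric multiplicity of λ is n − rank(A − λI), which equals the number of Jordan blocks for λ):
  λ = 2: algebraic multiplicity = 3, geometric multiplicity = 3

Determining the block sizes for each eigenvalue:
  λ = 2: gm = am = 3, so every block has size 1 → block sizes [1, 1, 1]

Assembling the blocks gives a Jordan form
J =
  [2, 0, 0]
  [0, 2, 0]
  [0, 0, 2]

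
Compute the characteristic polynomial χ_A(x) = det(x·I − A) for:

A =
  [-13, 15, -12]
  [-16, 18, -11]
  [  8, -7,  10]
x^3 - 15*x^2 + 75*x - 125

Expanding det(x·I − A) (e.g. by cofactor expansion or by noting that A is similar to its Jordan form J, which has the same characteristic polynomial as A) gives
  χ_A(x) = x^3 - 15*x^2 + 75*x - 125
which factors as (x - 5)^3. The eigenvalues (with algebraic multiplicities) are λ = 5 with multiplicity 3.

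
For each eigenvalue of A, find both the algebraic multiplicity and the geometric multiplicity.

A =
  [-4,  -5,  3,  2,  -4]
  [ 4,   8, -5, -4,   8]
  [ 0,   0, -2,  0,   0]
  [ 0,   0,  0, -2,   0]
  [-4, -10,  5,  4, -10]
λ = -2: alg = 5, geom = 3

Step 1 — factor the characteristic polynomial to read off the algebraic multiplicities:
  χ_A(x) = (x + 2)^5

Step 2 — compute geometric multiplicities via the rank-nullity identity g(λ) = n − rank(A − λI):
  rank(A − (-2)·I) = 2, so dim ker(A − (-2)·I) = n − 2 = 3

Summary:
  λ = -2: algebraic multiplicity = 5, geometric multiplicity = 3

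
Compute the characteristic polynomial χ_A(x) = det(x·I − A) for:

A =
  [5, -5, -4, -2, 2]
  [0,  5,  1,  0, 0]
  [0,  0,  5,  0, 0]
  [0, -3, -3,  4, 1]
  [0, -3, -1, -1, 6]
x^5 - 25*x^4 + 250*x^3 - 1250*x^2 + 3125*x - 3125

Expanding det(x·I − A) (e.g. by cofactor expansion or by noting that A is similar to its Jordan form J, which has the same characteristic polynomial as A) gives
  χ_A(x) = x^5 - 25*x^4 + 250*x^3 - 1250*x^2 + 3125*x - 3125
which factors as (x - 5)^5. The eigenvalues (with algebraic multiplicities) are λ = 5 with multiplicity 5.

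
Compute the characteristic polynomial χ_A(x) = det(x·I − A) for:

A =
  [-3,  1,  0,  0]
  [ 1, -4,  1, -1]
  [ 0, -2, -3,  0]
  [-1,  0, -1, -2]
x^4 + 12*x^3 + 54*x^2 + 108*x + 81

Expanding det(x·I − A) (e.g. by cofactor expansion or by noting that A is similar to its Jordan form J, which has the same characteristic polynomial as A) gives
  χ_A(x) = x^4 + 12*x^3 + 54*x^2 + 108*x + 81
which factors as (x + 3)^4. The eigenvalues (with algebraic multiplicities) are λ = -3 with multiplicity 4.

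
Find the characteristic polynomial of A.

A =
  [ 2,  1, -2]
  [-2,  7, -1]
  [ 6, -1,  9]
x^3 - 18*x^2 + 108*x - 216

Expanding det(x·I − A) (e.g. by cofactor expansion or by noting that A is similar to its Jordan form J, which has the same characteristic polynomial as A) gives
  χ_A(x) = x^3 - 18*x^2 + 108*x - 216
which factors as (x - 6)^3. The eigenvalues (with algebraic multiplicities) are λ = 6 with multiplicity 3.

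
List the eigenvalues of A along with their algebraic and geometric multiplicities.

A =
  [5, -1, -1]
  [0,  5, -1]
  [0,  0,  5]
λ = 5: alg = 3, geom = 1

Step 1 — factor the characteristic polynomial to read off the algebraic multiplicities:
  χ_A(x) = (x - 5)^3

Step 2 — compute geometric multiplicities via the rank-nullity identity g(λ) = n − rank(A − λI):
  rank(A − (5)·I) = 2, so dim ker(A − (5)·I) = n − 2 = 1

Summary:
  λ = 5: algebraic multiplicity = 3, geometric multiplicity = 1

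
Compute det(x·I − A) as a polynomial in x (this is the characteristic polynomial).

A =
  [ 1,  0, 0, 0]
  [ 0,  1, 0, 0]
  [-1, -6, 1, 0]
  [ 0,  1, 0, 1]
x^4 - 4*x^3 + 6*x^2 - 4*x + 1

Expanding det(x·I − A) (e.g. by cofactor expansion or by noting that A is similar to its Jordan form J, which has the same characteristic polynomial as A) gives
  χ_A(x) = x^4 - 4*x^3 + 6*x^2 - 4*x + 1
which factors as (x - 1)^4. The eigenvalues (with algebraic multiplicities) are λ = 1 with multiplicity 4.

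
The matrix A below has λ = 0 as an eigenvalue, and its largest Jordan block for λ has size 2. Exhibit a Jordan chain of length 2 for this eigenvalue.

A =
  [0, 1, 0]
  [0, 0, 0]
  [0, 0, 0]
A Jordan chain for λ = 0 of length 2:
v_1 = (1, 0, 0)ᵀ
v_2 = (0, 1, 0)ᵀ

Let N = A − (0)·I. We want v_2 with N^2 v_2 = 0 but N^1 v_2 ≠ 0; then v_{j-1} := N · v_j for j = 2, …, 2.

Pick v_2 = (0, 1, 0)ᵀ.
Then v_1 = N · v_2 = (1, 0, 0)ᵀ.

Sanity check: (A − (0)·I) v_1 = (0, 0, 0)ᵀ = 0. ✓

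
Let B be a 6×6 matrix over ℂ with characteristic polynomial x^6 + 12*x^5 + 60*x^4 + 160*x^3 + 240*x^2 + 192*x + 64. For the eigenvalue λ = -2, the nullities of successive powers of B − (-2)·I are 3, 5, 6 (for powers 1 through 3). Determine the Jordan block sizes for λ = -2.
Block sizes for λ = -2: [3, 2, 1]

From the dimensions of kernels of powers, the number of Jordan blocks of size at least j is d_j − d_{j−1} where d_j = dim ker(N^j) (with d_0 = 0). Computing the differences gives [3, 2, 1].
The number of blocks of size exactly k is (#blocks of size ≥ k) − (#blocks of size ≥ k + 1), so the partition is: 1 block(s) of size 1, 1 block(s) of size 2, 1 block(s) of size 3.
In nonincreasing order the block sizes are [3, 2, 1].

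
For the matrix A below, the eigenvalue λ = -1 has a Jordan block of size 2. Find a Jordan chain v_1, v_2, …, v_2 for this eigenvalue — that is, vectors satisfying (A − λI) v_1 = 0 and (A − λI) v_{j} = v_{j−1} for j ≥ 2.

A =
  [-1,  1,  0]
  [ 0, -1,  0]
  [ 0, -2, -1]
A Jordan chain for λ = -1 of length 2:
v_1 = (1, 0, -2)ᵀ
v_2 = (0, 1, 0)ᵀ

Let N = A − (-1)·I. We want v_2 with N^2 v_2 = 0 but N^1 v_2 ≠ 0; then v_{j-1} := N · v_j for j = 2, …, 2.

Pick v_2 = (0, 1, 0)ᵀ.
Then v_1 = N · v_2 = (1, 0, -2)ᵀ.

Sanity check: (A − (-1)·I) v_1 = (0, 0, 0)ᵀ = 0. ✓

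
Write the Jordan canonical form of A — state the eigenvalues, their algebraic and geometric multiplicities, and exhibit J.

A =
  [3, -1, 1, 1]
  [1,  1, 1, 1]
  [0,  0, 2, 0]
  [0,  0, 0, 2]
J_2(2) ⊕ J_1(2) ⊕ J_1(2)

The characteristic polynomial is
  det(x·I − A) = x^4 - 8*x^3 + 24*x^2 - 32*x + 16 = (x - 2)^4

Eigenvalues and multiplicities (the geometric multiplicity of λ is n − rank(A − λI), which equals the number of Jordan blocks for λ):
  λ = 2: algebraic multiplicity = 4, geometric multiplicity = 3

Determining the block sizes for each eigenvalue:
  λ = 2: 3 blocks summing to 4 forces exactly one block of size 2 and the rest size 1 → block sizes [2, 1, 1]

Assembling the blocks gives a Jordan form
J =
  [2, 1, 0, 0]
  [0, 2, 0, 0]
  [0, 0, 2, 0]
  [0, 0, 0, 2]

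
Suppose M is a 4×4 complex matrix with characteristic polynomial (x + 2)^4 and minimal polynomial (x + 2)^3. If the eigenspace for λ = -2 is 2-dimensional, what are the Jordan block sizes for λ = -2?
Block sizes for λ = -2: [3, 1]

Step 1 — from the characteristic polynomial, algebraic multiplicity of λ = -2 is 4. From dim ker(M − (-2)·I) = 2, there are exactly 2 Jordan blocks for λ = -2.
Step 2 — from the minimal polynomial, the factor (x + 2)^3 tells us the largest block for λ = -2 has size 3.
Step 3 — with total size 4, 2 blocks, and largest block 3, the block sizes (in nonincreasing order) are [3, 1].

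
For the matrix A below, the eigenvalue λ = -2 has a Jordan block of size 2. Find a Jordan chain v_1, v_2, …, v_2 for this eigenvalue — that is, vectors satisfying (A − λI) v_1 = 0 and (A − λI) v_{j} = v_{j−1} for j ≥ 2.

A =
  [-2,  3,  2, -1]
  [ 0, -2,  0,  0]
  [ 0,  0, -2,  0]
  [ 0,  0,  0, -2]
A Jordan chain for λ = -2 of length 2:
v_1 = (3, 0, 0, 0)ᵀ
v_2 = (0, 1, 0, 0)ᵀ

Let N = A − (-2)·I. We want v_2 with N^2 v_2 = 0 but N^1 v_2 ≠ 0; then v_{j-1} := N · v_j for j = 2, …, 2.

Pick v_2 = (0, 1, 0, 0)ᵀ.
Then v_1 = N · v_2 = (3, 0, 0, 0)ᵀ.

Sanity check: (A − (-2)·I) v_1 = (0, 0, 0, 0)ᵀ = 0. ✓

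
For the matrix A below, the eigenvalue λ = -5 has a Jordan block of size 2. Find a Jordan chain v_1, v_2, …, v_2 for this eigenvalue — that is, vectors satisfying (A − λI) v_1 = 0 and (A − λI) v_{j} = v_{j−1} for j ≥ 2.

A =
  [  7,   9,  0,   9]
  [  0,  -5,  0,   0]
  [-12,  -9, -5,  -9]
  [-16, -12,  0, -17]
A Jordan chain for λ = -5 of length 2:
v_1 = (12, 0, -12, -16)ᵀ
v_2 = (1, 0, 0, 0)ᵀ

Let N = A − (-5)·I. We want v_2 with N^2 v_2 = 0 but N^1 v_2 ≠ 0; then v_{j-1} := N · v_j for j = 2, …, 2.

Pick v_2 = (1, 0, 0, 0)ᵀ.
Then v_1 = N · v_2 = (12, 0, -12, -16)ᵀ.

Sanity check: (A − (-5)·I) v_1 = (0, 0, 0, 0)ᵀ = 0. ✓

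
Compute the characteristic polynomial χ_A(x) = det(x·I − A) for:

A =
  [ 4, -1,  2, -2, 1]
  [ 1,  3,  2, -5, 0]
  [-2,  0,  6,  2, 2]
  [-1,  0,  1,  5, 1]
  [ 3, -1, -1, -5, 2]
x^5 - 20*x^4 + 160*x^3 - 640*x^2 + 1280*x - 1024

Expanding det(x·I − A) (e.g. by cofactor expansion or by noting that A is similar to its Jordan form J, which has the same characteristic polynomial as A) gives
  χ_A(x) = x^5 - 20*x^4 + 160*x^3 - 640*x^2 + 1280*x - 1024
which factors as (x - 4)^5. The eigenvalues (with algebraic multiplicities) are λ = 4 with multiplicity 5.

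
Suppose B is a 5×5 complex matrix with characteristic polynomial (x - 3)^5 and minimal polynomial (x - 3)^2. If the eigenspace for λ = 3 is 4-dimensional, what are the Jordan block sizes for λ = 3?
Block sizes for λ = 3: [2, 1, 1, 1]

Step 1 — from the characteristic polynomial, algebraic multiplicity of λ = 3 is 5. From dim ker(B − (3)·I) = 4, there are exactly 4 Jordan blocks for λ = 3.
Step 2 — from the minimal polynomial, the factor (x − 3)^2 tells us the largest block for λ = 3 has size 2.
Step 3 — with total size 5, 4 blocks, and largest block 2, the block sizes (in nonincreasing order) are [2, 1, 1, 1].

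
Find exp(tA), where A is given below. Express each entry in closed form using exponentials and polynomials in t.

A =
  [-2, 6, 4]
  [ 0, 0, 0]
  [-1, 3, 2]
e^{tA} =
  [1 - 2*t, 6*t, 4*t]
  [0, 1, 0]
  [-t, 3*t, 2*t + 1]

Strategy: write A = P · J · P⁻¹ where J is a Jordan canonical form, so e^{tA} = P · e^{tJ} · P⁻¹, and e^{tJ} can be computed block-by-block.

A has Jordan form
J =
  [0, 1, 0]
  [0, 0, 0]
  [0, 0, 0]
(up to reordering of blocks).

Per-block formulas:
  For a 2×2 Jordan block J_2(0): exp(t · J_2(0)) = e^(0t)·(I + t·N), where N is the 2×2 nilpotent shift.
  For a 1×1 block at λ = 0: exp(t · [0]) = [e^(0t)].

After assembling e^{tJ} and conjugating by P, we get:

e^{tA} =
  [1 - 2*t, 6*t, 4*t]
  [0, 1, 0]
  [-t, 3*t, 2*t + 1]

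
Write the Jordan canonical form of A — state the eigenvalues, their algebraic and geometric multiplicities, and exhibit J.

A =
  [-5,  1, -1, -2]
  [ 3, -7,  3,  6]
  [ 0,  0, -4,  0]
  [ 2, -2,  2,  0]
J_2(-4) ⊕ J_1(-4) ⊕ J_1(-4)

The characteristic polynomial is
  det(x·I − A) = x^4 + 16*x^3 + 96*x^2 + 256*x + 256 = (x + 4)^4

Eigenvalues and multiplicities (the geometric multiplicity of λ is n − rank(A − λI), which equals the number of Jordan blocks for λ):
  λ = -4: algebraic multiplicity = 4, geometric multiplicity = 3

Determining the block sizes for each eigenvalue:
  λ = -4: 3 blocks summing to 4 forces exactly one block of size 2 and the rest size 1 → block sizes [2, 1, 1]

Assembling the blocks gives a Jordan form
J =
  [-4,  1,  0,  0]
  [ 0, -4,  0,  0]
  [ 0,  0, -4,  0]
  [ 0,  0,  0, -4]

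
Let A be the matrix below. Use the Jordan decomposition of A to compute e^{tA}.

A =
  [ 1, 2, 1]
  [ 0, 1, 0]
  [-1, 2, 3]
e^{tA} =
  [-t*exp(2*t) + exp(2*t), 2*exp(2*t) - 2*exp(t), t*exp(2*t)]
  [0, exp(t), 0]
  [-t*exp(2*t), 2*exp(2*t) - 2*exp(t), t*exp(2*t) + exp(2*t)]

Strategy: write A = P · J · P⁻¹ where J is a Jordan canonical form, so e^{tA} = P · e^{tJ} · P⁻¹, and e^{tJ} can be computed block-by-block.

A has Jordan form
J =
  [1, 0, 0]
  [0, 2, 1]
  [0, 0, 2]
(up to reordering of blocks).

Per-block formulas:
  For a 1×1 block at λ = 1: exp(t · [1]) = [e^(1t)].
  For a 2×2 Jordan block J_2(2): exp(t · J_2(2)) = e^(2t)·(I + t·N), where N is the 2×2 nilpotent shift.

After assembling e^{tJ} and conjugating by P, we get:

e^{tA} =
  [-t*exp(2*t) + exp(2*t), 2*exp(2*t) - 2*exp(t), t*exp(2*t)]
  [0, exp(t), 0]
  [-t*exp(2*t), 2*exp(2*t) - 2*exp(t), t*exp(2*t) + exp(2*t)]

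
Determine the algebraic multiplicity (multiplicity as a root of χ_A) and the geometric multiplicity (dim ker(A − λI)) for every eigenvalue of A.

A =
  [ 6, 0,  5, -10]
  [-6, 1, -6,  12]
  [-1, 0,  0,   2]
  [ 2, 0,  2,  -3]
λ = 1: alg = 4, geom = 3

Step 1 — factor the characteristic polynomial to read off the algebraic multiplicities:
  χ_A(x) = (x - 1)^4

Step 2 — compute geometric multiplicities via the rank-nullity identity g(λ) = n − rank(A − λI):
  rank(A − (1)·I) = 1, so dim ker(A − (1)·I) = n − 1 = 3

Summary:
  λ = 1: algebraic multiplicity = 4, geometric multiplicity = 3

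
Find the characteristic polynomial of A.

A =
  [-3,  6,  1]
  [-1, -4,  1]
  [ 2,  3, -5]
x^3 + 12*x^2 + 48*x + 64

Expanding det(x·I − A) (e.g. by cofactor expansion or by noting that A is similar to its Jordan form J, which has the same characteristic polynomial as A) gives
  χ_A(x) = x^3 + 12*x^2 + 48*x + 64
which factors as (x + 4)^3. The eigenvalues (with algebraic multiplicities) are λ = -4 with multiplicity 3.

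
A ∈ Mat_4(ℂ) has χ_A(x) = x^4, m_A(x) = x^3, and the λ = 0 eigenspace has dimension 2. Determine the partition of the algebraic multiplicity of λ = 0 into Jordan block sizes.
Block sizes for λ = 0: [3, 1]

Step 1 — from the characteristic polynomial, algebraic multiplicity of λ = 0 is 4. From dim ker(A − (0)·I) = 2, there are exactly 2 Jordan blocks for λ = 0.
Step 2 — from the minimal polynomial, the factor (x − 0)^3 tells us the largest block for λ = 0 has size 3.
Step 3 — with total size 4, 2 blocks, and largest block 3, the block sizes (in nonincreasing order) are [3, 1].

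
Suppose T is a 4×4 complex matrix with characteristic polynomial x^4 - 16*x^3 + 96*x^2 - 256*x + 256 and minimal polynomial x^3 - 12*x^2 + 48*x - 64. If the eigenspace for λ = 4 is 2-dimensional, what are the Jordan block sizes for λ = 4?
Block sizes for λ = 4: [3, 1]

Step 1 — from the characteristic polynomial, algebraic multiplicity of λ = 4 is 4. From dim ker(T − (4)·I) = 2, there are exactly 2 Jordan blocks for λ = 4.
Step 2 — from the minimal polynomial, the factor (x − 4)^3 tells us the largest block for λ = 4 has size 3.
Step 3 — with total size 4, 2 blocks, and largest block 3, the block sizes (in nonincreasing order) are [3, 1].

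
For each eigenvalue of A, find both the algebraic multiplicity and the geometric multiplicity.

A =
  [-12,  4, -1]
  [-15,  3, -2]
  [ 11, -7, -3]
λ = -4: alg = 3, geom = 1

Step 1 — factor the characteristic polynomial to read off the algebraic multiplicities:
  χ_A(x) = (x + 4)^3

Step 2 — compute geometric multiplicities via the rank-nullity identity g(λ) = n − rank(A − λI):
  rank(A − (-4)·I) = 2, so dim ker(A − (-4)·I) = n − 2 = 1

Summary:
  λ = -4: algebraic multiplicity = 3, geometric multiplicity = 1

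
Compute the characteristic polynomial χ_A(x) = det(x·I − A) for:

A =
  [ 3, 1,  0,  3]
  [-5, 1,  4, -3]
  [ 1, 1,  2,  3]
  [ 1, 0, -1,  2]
x^4 - 8*x^3 + 24*x^2 - 32*x + 16

Expanding det(x·I − A) (e.g. by cofactor expansion or by noting that A is similar to its Jordan form J, which has the same characteristic polynomial as A) gives
  χ_A(x) = x^4 - 8*x^3 + 24*x^2 - 32*x + 16
which factors as (x - 2)^4. The eigenvalues (with algebraic multiplicities) are λ = 2 with multiplicity 4.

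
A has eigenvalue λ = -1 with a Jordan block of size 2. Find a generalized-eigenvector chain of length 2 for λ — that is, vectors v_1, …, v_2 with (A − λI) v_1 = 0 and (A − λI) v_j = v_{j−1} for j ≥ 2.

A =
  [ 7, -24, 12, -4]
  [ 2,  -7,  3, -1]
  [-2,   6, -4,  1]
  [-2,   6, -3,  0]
A Jordan chain for λ = -1 of length 2:
v_1 = (8, 2, -2, -2)ᵀ
v_2 = (1, 0, 0, 0)ᵀ

Let N = A − (-1)·I. We want v_2 with N^2 v_2 = 0 but N^1 v_2 ≠ 0; then v_{j-1} := N · v_j for j = 2, …, 2.

Pick v_2 = (1, 0, 0, 0)ᵀ.
Then v_1 = N · v_2 = (8, 2, -2, -2)ᵀ.

Sanity check: (A − (-1)·I) v_1 = (0, 0, 0, 0)ᵀ = 0. ✓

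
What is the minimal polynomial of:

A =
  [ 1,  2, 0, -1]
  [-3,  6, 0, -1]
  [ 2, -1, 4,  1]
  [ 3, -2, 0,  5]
x^2 - 8*x + 16

The characteristic polynomial is χ_A(x) = (x - 4)^4, so the eigenvalues are known. The minimal polynomial is
  m_A(x) = Π_λ (x − λ)^{k_λ}
where k_λ is the size of the *largest* Jordan block for λ (equivalently, the smallest k with (A − λI)^k v = 0 for every generalised eigenvector v of λ).

  λ = 4: largest Jordan block has size 2, contributing (x − 4)^2

So m_A(x) = (x - 4)^2 = x^2 - 8*x + 16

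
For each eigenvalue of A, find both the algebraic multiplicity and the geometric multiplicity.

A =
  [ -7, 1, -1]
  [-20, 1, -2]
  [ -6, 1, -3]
λ = -3: alg = 3, geom = 1

Step 1 — factor the characteristic polynomial to read off the algebraic multiplicities:
  χ_A(x) = (x + 3)^3

Step 2 — compute geometric multiplicities via the rank-nullity identity g(λ) = n − rank(A − λI):
  rank(A − (-3)·I) = 2, so dim ker(A − (-3)·I) = n − 2 = 1

Summary:
  λ = -3: algebraic multiplicity = 3, geometric multiplicity = 1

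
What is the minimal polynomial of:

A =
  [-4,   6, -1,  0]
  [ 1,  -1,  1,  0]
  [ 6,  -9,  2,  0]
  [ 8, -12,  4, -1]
x^3 + 3*x^2 + 3*x + 1

The characteristic polynomial is χ_A(x) = (x + 1)^4, so the eigenvalues are known. The minimal polynomial is
  m_A(x) = Π_λ (x − λ)^{k_λ}
where k_λ is the size of the *largest* Jordan block for λ (equivalently, the smallest k with (A − λI)^k v = 0 for every generalised eigenvector v of λ).

  λ = -1: largest Jordan block has size 3, contributing (x + 1)^3

So m_A(x) = (x + 1)^3 = x^3 + 3*x^2 + 3*x + 1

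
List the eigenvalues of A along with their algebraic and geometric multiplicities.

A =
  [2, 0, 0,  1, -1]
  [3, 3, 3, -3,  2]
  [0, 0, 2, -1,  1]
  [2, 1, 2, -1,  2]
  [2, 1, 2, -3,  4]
λ = 2: alg = 5, geom = 2

Step 1 — factor the characteristic polynomial to read off the algebraic multiplicities:
  χ_A(x) = (x - 2)^5

Step 2 — compute geometric multiplicities via the rank-nullity identity g(λ) = n − rank(A − λI):
  rank(A − (2)·I) = 3, so dim ker(A − (2)·I) = n − 3 = 2

Summary:
  λ = 2: algebraic multiplicity = 5, geometric multiplicity = 2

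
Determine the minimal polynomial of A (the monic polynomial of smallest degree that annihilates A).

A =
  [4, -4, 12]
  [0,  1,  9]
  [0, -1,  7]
x^2 - 8*x + 16

The characteristic polynomial is χ_A(x) = (x - 4)^3, so the eigenvalues are known. The minimal polynomial is
  m_A(x) = Π_λ (x − λ)^{k_λ}
where k_λ is the size of the *largest* Jordan block for λ (equivalently, the smallest k with (A − λI)^k v = 0 for every generalised eigenvector v of λ).

  λ = 4: largest Jordan block has size 2, contributing (x − 4)^2

So m_A(x) = (x - 4)^2 = x^2 - 8*x + 16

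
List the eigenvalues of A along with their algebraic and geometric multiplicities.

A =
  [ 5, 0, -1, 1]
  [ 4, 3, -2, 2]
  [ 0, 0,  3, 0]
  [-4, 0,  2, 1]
λ = 3: alg = 4, geom = 3

Step 1 — factor the characteristic polynomial to read off the algebraic multiplicities:
  χ_A(x) = (x - 3)^4

Step 2 — compute geometric multiplicities via the rank-nullity identity g(λ) = n − rank(A − λI):
  rank(A − (3)·I) = 1, so dim ker(A − (3)·I) = n − 1 = 3

Summary:
  λ = 3: algebraic multiplicity = 4, geometric multiplicity = 3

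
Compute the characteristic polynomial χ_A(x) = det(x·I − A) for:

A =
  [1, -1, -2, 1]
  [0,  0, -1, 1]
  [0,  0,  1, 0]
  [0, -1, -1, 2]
x^4 - 4*x^3 + 6*x^2 - 4*x + 1

Expanding det(x·I − A) (e.g. by cofactor expansion or by noting that A is similar to its Jordan form J, which has the same characteristic polynomial as A) gives
  χ_A(x) = x^4 - 4*x^3 + 6*x^2 - 4*x + 1
which factors as (x - 1)^4. The eigenvalues (with algebraic multiplicities) are λ = 1 with multiplicity 4.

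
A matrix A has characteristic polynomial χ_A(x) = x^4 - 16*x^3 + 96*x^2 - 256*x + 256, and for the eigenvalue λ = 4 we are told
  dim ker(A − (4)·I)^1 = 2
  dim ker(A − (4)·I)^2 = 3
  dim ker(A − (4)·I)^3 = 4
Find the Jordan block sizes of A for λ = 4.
Block sizes for λ = 4: [3, 1]

From the dimensions of kernels of powers, the number of Jordan blocks of size at least j is d_j − d_{j−1} where d_j = dim ker(N^j) (with d_0 = 0). Computing the differences gives [2, 1, 1].
The number of blocks of size exactly k is (#blocks of size ≥ k) − (#blocks of size ≥ k + 1), so the partition is: 1 block(s) of size 1, 1 block(s) of size 3.
In nonincreasing order the block sizes are [3, 1].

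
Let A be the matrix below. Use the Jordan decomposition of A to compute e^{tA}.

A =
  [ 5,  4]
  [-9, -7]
e^{tA} =
  [6*t*exp(-t) + exp(-t), 4*t*exp(-t)]
  [-9*t*exp(-t), -6*t*exp(-t) + exp(-t)]

Strategy: write A = P · J · P⁻¹ where J is a Jordan canonical form, so e^{tA} = P · e^{tJ} · P⁻¹, and e^{tJ} can be computed block-by-block.

A has Jordan form
J =
  [-1,  1]
  [ 0, -1]
(up to reordering of blocks).

Per-block formulas:
  For a 2×2 Jordan block J_2(-1): exp(t · J_2(-1)) = e^(-1t)·(I + t·N), where N is the 2×2 nilpotent shift.

After assembling e^{tJ} and conjugating by P, we get:

e^{tA} =
  [6*t*exp(-t) + exp(-t), 4*t*exp(-t)]
  [-9*t*exp(-t), -6*t*exp(-t) + exp(-t)]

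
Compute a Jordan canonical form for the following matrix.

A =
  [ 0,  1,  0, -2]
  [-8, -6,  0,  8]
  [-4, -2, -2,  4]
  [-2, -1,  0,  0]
J_2(-2) ⊕ J_1(-2) ⊕ J_1(-2)

The characteristic polynomial is
  det(x·I − A) = x^4 + 8*x^3 + 24*x^2 + 32*x + 16 = (x + 2)^4

Eigenvalues and multiplicities (the geometric multiplicity of λ is n − rank(A − λI), which equals the number of Jordan blocks for λ):
  λ = -2: algebraic multiplicity = 4, geometric multiplicity = 3

Determining the block sizes for each eigenvalue:
  λ = -2: 3 blocks summing to 4 forces exactly one block of size 2 and the rest size 1 → block sizes [2, 1, 1]

Assembling the blocks gives a Jordan form
J =
  [-2,  1,  0,  0]
  [ 0, -2,  0,  0]
  [ 0,  0, -2,  0]
  [ 0,  0,  0, -2]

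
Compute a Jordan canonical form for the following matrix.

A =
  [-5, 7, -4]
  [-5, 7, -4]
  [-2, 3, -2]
J_3(0)

The characteristic polynomial is
  det(x·I − A) = x^3

Eigenvalues and multiplicities (the geometric multiplicity of λ is n − rank(A − λI), which equals the number of Jordan blocks for λ):
  λ = 0: algebraic multiplicity = 3, geometric multiplicity = 1

Determining the block sizes for each eigenvalue:
  λ = 0: one block (gm = 1), so the single block has size am = 3 → block sizes [3]

Assembling the blocks gives a Jordan form
J =
  [0, 1, 0]
  [0, 0, 1]
  [0, 0, 0]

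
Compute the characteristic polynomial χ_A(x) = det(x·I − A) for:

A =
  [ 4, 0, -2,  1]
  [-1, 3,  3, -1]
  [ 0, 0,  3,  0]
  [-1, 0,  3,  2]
x^4 - 12*x^3 + 54*x^2 - 108*x + 81

Expanding det(x·I − A) (e.g. by cofactor expansion or by noting that A is similar to its Jordan form J, which has the same characteristic polynomial as A) gives
  χ_A(x) = x^4 - 12*x^3 + 54*x^2 - 108*x + 81
which factors as (x - 3)^4. The eigenvalues (with algebraic multiplicities) are λ = 3 with multiplicity 4.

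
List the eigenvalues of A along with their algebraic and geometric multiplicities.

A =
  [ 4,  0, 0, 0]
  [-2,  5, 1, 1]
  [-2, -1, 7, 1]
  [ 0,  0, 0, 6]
λ = 4: alg = 1, geom = 1; λ = 6: alg = 3, geom = 2

Step 1 — factor the characteristic polynomial to read off the algebraic multiplicities:
  χ_A(x) = (x - 6)^3*(x - 4)

Step 2 — compute geometric multiplicities via the rank-nullity identity g(λ) = n − rank(A − λI):
  rank(A − (4)·I) = 3, so dim ker(A − (4)·I) = n − 3 = 1
  rank(A − (6)·I) = 2, so dim ker(A − (6)·I) = n − 2 = 2

Summary:
  λ = 4: algebraic multiplicity = 1, geometric multiplicity = 1
  λ = 6: algebraic multiplicity = 3, geometric multiplicity = 2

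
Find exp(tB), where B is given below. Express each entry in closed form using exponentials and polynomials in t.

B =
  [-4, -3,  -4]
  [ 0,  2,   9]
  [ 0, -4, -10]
e^{tB} =
  [exp(-4*t), -t^2*exp(-4*t) - 3*t*exp(-4*t), -3*t^2*exp(-4*t)/2 - 4*t*exp(-4*t)]
  [0, 6*t*exp(-4*t) + exp(-4*t), 9*t*exp(-4*t)]
  [0, -4*t*exp(-4*t), -6*t*exp(-4*t) + exp(-4*t)]

Strategy: write B = P · J · P⁻¹ where J is a Jordan canonical form, so e^{tB} = P · e^{tJ} · P⁻¹, and e^{tJ} can be computed block-by-block.

B has Jordan form
J =
  [-4,  1,  0]
  [ 0, -4,  1]
  [ 0,  0, -4]
(up to reordering of blocks).

Per-block formulas:
  For a 3×3 Jordan block J_3(-4): exp(t · J_3(-4)) = e^(-4t)·(I + t·N + (t^2/2)·N^2), where N is the 3×3 nilpotent shift.

After assembling e^{tJ} and conjugating by P, we get:

e^{tB} =
  [exp(-4*t), -t^2*exp(-4*t) - 3*t*exp(-4*t), -3*t^2*exp(-4*t)/2 - 4*t*exp(-4*t)]
  [0, 6*t*exp(-4*t) + exp(-4*t), 9*t*exp(-4*t)]
  [0, -4*t*exp(-4*t), -6*t*exp(-4*t) + exp(-4*t)]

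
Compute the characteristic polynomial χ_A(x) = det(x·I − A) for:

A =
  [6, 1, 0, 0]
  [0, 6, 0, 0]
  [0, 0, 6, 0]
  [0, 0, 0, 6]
x^4 - 24*x^3 + 216*x^2 - 864*x + 1296

Expanding det(x·I − A) (e.g. by cofactor expansion or by noting that A is similar to its Jordan form J, which has the same characteristic polynomial as A) gives
  χ_A(x) = x^4 - 24*x^3 + 216*x^2 - 864*x + 1296
which factors as (x - 6)^4. The eigenvalues (with algebraic multiplicities) are λ = 6 with multiplicity 4.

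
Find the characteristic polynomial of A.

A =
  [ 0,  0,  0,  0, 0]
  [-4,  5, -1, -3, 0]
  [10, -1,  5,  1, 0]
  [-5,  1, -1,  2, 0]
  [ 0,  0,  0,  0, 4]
x^5 - 16*x^4 + 96*x^3 - 256*x^2 + 256*x

Expanding det(x·I − A) (e.g. by cofactor expansion or by noting that A is similar to its Jordan form J, which has the same characteristic polynomial as A) gives
  χ_A(x) = x^5 - 16*x^4 + 96*x^3 - 256*x^2 + 256*x
which factors as x*(x - 4)^4. The eigenvalues (with algebraic multiplicities) are λ = 0 with multiplicity 1, λ = 4 with multiplicity 4.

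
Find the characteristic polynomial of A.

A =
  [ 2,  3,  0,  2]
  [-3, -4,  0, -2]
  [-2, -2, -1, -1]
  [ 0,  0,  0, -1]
x^4 + 4*x^3 + 6*x^2 + 4*x + 1

Expanding det(x·I − A) (e.g. by cofactor expansion or by noting that A is similar to its Jordan form J, which has the same characteristic polynomial as A) gives
  χ_A(x) = x^4 + 4*x^3 + 6*x^2 + 4*x + 1
which factors as (x + 1)^4. The eigenvalues (with algebraic multiplicities) are λ = -1 with multiplicity 4.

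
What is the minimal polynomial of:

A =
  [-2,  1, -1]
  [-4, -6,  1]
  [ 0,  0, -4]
x^3 + 12*x^2 + 48*x + 64

The characteristic polynomial is χ_A(x) = (x + 4)^3, so the eigenvalues are known. The minimal polynomial is
  m_A(x) = Π_λ (x − λ)^{k_λ}
where k_λ is the size of the *largest* Jordan block for λ (equivalently, the smallest k with (A − λI)^k v = 0 for every generalised eigenvector v of λ).

  λ = -4: largest Jordan block has size 3, contributing (x + 4)^3

So m_A(x) = (x + 4)^3 = x^3 + 12*x^2 + 48*x + 64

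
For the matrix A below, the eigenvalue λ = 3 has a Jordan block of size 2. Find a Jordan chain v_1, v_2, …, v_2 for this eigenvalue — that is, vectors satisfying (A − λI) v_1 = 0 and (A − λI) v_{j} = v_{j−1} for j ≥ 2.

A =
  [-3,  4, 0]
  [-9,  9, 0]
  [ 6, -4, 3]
A Jordan chain for λ = 3 of length 2:
v_1 = (-6, -9, 6)ᵀ
v_2 = (1, 0, 0)ᵀ

Let N = A − (3)·I. We want v_2 with N^2 v_2 = 0 but N^1 v_2 ≠ 0; then v_{j-1} := N · v_j for j = 2, …, 2.

Pick v_2 = (1, 0, 0)ᵀ.
Then v_1 = N · v_2 = (-6, -9, 6)ᵀ.

Sanity check: (A − (3)·I) v_1 = (0, 0, 0)ᵀ = 0. ✓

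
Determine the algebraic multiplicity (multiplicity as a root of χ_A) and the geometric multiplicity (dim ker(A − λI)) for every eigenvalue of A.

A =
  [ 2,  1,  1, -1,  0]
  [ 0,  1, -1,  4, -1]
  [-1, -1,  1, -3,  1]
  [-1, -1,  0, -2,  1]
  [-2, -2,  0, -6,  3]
λ = 1: alg = 5, geom = 3

Step 1 — factor the characteristic polynomial to read off the algebraic multiplicities:
  χ_A(x) = (x - 1)^5

Step 2 — compute geometric multiplicities via the rank-nullity identity g(λ) = n − rank(A − λI):
  rank(A − (1)·I) = 2, so dim ker(A − (1)·I) = n − 2 = 3

Summary:
  λ = 1: algebraic multiplicity = 5, geometric multiplicity = 3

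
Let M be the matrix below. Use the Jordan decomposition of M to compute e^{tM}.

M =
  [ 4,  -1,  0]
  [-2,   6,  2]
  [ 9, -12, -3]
e^{tM} =
  [-4*t*exp(2*t) + 6*exp(3*t) - 5*exp(2*t), 5*t*exp(2*t) - 6*exp(3*t) + 6*exp(2*t), 2*t*exp(2*t) - 2*exp(3*t) + 2*exp(2*t)]
  [-8*t*exp(2*t) + 6*exp(3*t) - 6*exp(2*t), 10*t*exp(2*t) - 6*exp(3*t) + 7*exp(2*t), 4*t*exp(2*t) - 2*exp(3*t) + 2*exp(2*t)]
  [12*t*exp(2*t) - 3*exp(3*t) + 3*exp(2*t), -15*t*exp(2*t) + 3*exp(3*t) - 3*exp(2*t), -6*t*exp(2*t) + exp(3*t)]

Strategy: write M = P · J · P⁻¹ where J is a Jordan canonical form, so e^{tM} = P · e^{tJ} · P⁻¹, and e^{tJ} can be computed block-by-block.

M has Jordan form
J =
  [2, 1, 0]
  [0, 2, 0]
  [0, 0, 3]
(up to reordering of blocks).

Per-block formulas:
  For a 1×1 block at λ = 3: exp(t · [3]) = [e^(3t)].
  For a 2×2 Jordan block J_2(2): exp(t · J_2(2)) = e^(2t)·(I + t·N), where N is the 2×2 nilpotent shift.

After assembling e^{tJ} and conjugating by P, we get:

e^{tM} =
  [-4*t*exp(2*t) + 6*exp(3*t) - 5*exp(2*t), 5*t*exp(2*t) - 6*exp(3*t) + 6*exp(2*t), 2*t*exp(2*t) - 2*exp(3*t) + 2*exp(2*t)]
  [-8*t*exp(2*t) + 6*exp(3*t) - 6*exp(2*t), 10*t*exp(2*t) - 6*exp(3*t) + 7*exp(2*t), 4*t*exp(2*t) - 2*exp(3*t) + 2*exp(2*t)]
  [12*t*exp(2*t) - 3*exp(3*t) + 3*exp(2*t), -15*t*exp(2*t) + 3*exp(3*t) - 3*exp(2*t), -6*t*exp(2*t) + exp(3*t)]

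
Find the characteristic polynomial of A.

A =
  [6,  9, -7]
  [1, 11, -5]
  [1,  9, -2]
x^3 - 15*x^2 + 75*x - 125

Expanding det(x·I − A) (e.g. by cofactor expansion or by noting that A is similar to its Jordan form J, which has the same characteristic polynomial as A) gives
  χ_A(x) = x^3 - 15*x^2 + 75*x - 125
which factors as (x - 5)^3. The eigenvalues (with algebraic multiplicities) are λ = 5 with multiplicity 3.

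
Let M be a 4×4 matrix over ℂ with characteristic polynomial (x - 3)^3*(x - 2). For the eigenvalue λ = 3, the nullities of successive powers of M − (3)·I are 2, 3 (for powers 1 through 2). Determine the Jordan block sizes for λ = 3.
Block sizes for λ = 3: [2, 1]

From the dimensions of kernels of powers, the number of Jordan blocks of size at least j is d_j − d_{j−1} where d_j = dim ker(N^j) (with d_0 = 0). Computing the differences gives [2, 1].
The number of blocks of size exactly k is (#blocks of size ≥ k) − (#blocks of size ≥ k + 1), so the partition is: 1 block(s) of size 1, 1 block(s) of size 2.
In nonincreasing order the block sizes are [2, 1].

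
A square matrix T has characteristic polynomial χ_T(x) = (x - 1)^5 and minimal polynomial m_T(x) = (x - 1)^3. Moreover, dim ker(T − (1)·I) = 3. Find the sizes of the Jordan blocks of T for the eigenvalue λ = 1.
Block sizes for λ = 1: [3, 1, 1]

Step 1 — from the characteristic polynomial, algebraic multiplicity of λ = 1 is 5. From dim ker(T − (1)·I) = 3, there are exactly 3 Jordan blocks for λ = 1.
Step 2 — from the minimal polynomial, the factor (x − 1)^3 tells us the largest block for λ = 1 has size 3.
Step 3 — with total size 5, 3 blocks, and largest block 3, the block sizes (in nonincreasing order) are [3, 1, 1].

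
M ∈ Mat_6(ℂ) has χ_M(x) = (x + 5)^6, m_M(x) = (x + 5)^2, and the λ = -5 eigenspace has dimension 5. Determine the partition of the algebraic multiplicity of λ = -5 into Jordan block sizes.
Block sizes for λ = -5: [2, 1, 1, 1, 1]

Step 1 — from the characteristic polynomial, algebraic multiplicity of λ = -5 is 6. From dim ker(M − (-5)·I) = 5, there are exactly 5 Jordan blocks for λ = -5.
Step 2 — from the minimal polynomial, the factor (x + 5)^2 tells us the largest block for λ = -5 has size 2.
Step 3 — with total size 6, 5 blocks, and largest block 2, the block sizes (in nonincreasing order) are [2, 1, 1, 1, 1].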